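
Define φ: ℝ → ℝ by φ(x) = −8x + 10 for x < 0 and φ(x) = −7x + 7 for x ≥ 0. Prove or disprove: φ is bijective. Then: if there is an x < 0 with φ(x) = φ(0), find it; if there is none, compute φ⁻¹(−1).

8/7

Both pieces are strictly decreasing (slopes −8 and −7), so each is injective on its own interval.
The left piece maps (−∞, 0) onto (10, ∞); the right piece maps [0, ∞) onto (−∞, 7].
The images leave a gap (10 has no preimage), so φ is not surjective, hence not bijective.
Because the two images are disjoint, no x < 0 has φ(x) = φ(0), so we compute φ⁻¹(−1): −1 lies in (−∞, 7], so solve −7x + 7 = −1: x = (−1 − 7)/(−7) = 8/7.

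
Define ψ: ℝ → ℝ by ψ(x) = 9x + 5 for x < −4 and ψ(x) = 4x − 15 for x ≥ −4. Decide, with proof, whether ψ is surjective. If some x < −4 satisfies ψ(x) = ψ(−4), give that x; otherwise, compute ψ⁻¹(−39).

Both pieces are strictly increasing (slopes 9 and 4), so each is injective on its own interval.
The left piece maps (−∞, −4) onto (−∞, −31); the right piece maps [−4, ∞) onto [−31, ∞).
These images together cover ℝ, so ψ is surjective.
Because the two images are disjoint, no x < −4 has ψ(x) = ψ(−4), so we compute ψ⁻¹(−39): −39 lies in (−∞, −31), so solve 9x + 5 = −39: x = (−39 − 5)/9 = −44/9.

-44/9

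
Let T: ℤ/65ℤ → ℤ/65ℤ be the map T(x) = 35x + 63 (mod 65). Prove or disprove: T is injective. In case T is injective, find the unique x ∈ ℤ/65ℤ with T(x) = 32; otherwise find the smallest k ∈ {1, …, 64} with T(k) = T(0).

By definition, T is injective if T(s) = T(t) implies s = t.
We have gcd(35, 65) = 5 > 1. Taking s = 0 and t = 13: T(0) = 63 and T(13) = 35·13 + 63 = 518 ≡ 63 (mod 65).
So T(0) = T(13) while 0 ≠ 13, so T is not injective.
Since T is not injective, we find the least positive k with T(k) = T(0): this means 35k ≡ 0 (mod 65), i.e. 65 ∣ 35k. Since gcd(35, 65) = 5, dividing through by 5 this holds exactly when 13 ∣ 7k, and as gcd(7, 13) = 1, exactly when 13 ∣ k.
The smallest positive such k is 13.

13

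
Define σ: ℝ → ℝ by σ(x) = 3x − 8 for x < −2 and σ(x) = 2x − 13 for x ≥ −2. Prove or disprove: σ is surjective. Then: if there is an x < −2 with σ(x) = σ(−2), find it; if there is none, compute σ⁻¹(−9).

Both pieces are strictly increasing (slopes 3 and 2), so each is injective on its own interval.
The left piece maps (−∞, −2) onto (−∞, −14); the right piece maps [−2, ∞) onto [−17, ∞).
The union (−∞, −14) ∪ [−17, ∞) covers ℝ, so σ is surjective.
For the follow-up: the images overlap, so an x < −2 with σ(x) = σ(−2) exists. σ(−2) = −17; solving 3x − 8 = −17 for x < −2 gives x = (−17 + 8)/3 = −3.

-3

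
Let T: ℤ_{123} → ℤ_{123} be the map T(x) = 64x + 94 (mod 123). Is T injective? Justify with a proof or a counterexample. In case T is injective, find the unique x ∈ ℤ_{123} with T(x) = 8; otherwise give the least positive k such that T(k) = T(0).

64

Recall that injectivity means: for all a, b in the domain, T(a) = T(b) implies a = b.
If T(a) = T(b), then 64a ≡ 64b (mod 123). Because gcd(64, 123) = 1, we may cancel 64 to get a ≡ b (mod 123).
So T is injective.
We now compute 64⁻¹ mod 123 explicitly. Euclid's algorithm: 123 = 1·64 + 59, 64 = 1·59 + 5, 59 = 11·5 + 4, 5 = 1·4 + 1; back-substituting gives 1 = 25·64 − 13·123, so 64⁻¹ ≡ 25 (mod 123).
Since T is injective, we find T⁻¹(8): we need 64x ≡ 8 − 94 ≡ 37 (mod 123). Using 64⁻¹ = 25: x ≡ 25·37 = 925 = 7·123 + 64, so x = 64.
Check: T(64) = 64·64 + 94 = 4190 = 34·123 + 8 ≡ 8 (mod 123).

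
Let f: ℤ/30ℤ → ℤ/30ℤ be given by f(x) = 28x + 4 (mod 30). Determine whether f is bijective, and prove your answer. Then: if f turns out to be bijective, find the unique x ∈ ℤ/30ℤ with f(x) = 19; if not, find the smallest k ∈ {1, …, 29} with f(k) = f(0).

We have gcd(28, 30) = 2 > 1. Taking u = 0 and v = 15: f(0) = 4 and f(15) = 28·15 + 4 = 424 ≡ 4 (mod 30).
So f(0) = f(15) while 0 ≠ 15, hence f is not injective, hence not bijective.
Since f is not bijective, we find the least positive k with f(k) = f(0): this means 28k ≡ 0 (mod 30), i.e. 30 ∣ 28k. Since gcd(28, 30) = 2, dividing through by 2 this holds exactly when 15 ∣ 14k, and as gcd(14, 15) = 1, exactly when 15 ∣ k.
The smallest positive such k is 15.

15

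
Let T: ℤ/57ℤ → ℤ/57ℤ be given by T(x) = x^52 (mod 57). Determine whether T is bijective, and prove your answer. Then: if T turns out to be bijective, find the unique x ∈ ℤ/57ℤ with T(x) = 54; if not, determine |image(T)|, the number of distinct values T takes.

T(8): Repeated squaring mod 57: 8^1 ≡ 8, 8^2 ≡ 8² = 64 ≡ 7, 8^4 ≡ 7² = 49, 8^8 ≡ 49² = 2401 ≡ 7, 8^16 ≡ 7² = 49, 8^32 ≡ 49² = 2401 ≡ 7. Since 52 = 32 + 16 + 4, 8^52 ≡ 7·49·49: 7·49 = 343 ≡ 1, then 1·49 = 49. So 8^52 ≡ 49 (mod 57).
T(11): Repeated squaring mod 57: 11^1 ≡ 11, 11^2 ≡ 11² = 121 ≡ 7, 11^4 ≡ 7² = 49, 11^8 ≡ 49² = 2401 ≡ 7, 11^16 ≡ 7² = 49, 11^32 ≡ 49² = 2401 ≡ 7. Since 52 = 32 + 16 + 4, 11^52 ≡ 7·49·49: 7·49 = 343 ≡ 1, then 1·49 = 49. So 11^52 ≡ 49 (mod 57).
So T(8) = T(11) = 49 while 8 ≠ 11, hence T is not injective, hence not bijective.
Since T is not bijective, we determine |image(T)|. Computing x^52 mod 57 for each x (by repeated squaring, reducing mod 57 at every step), the values T(0), T(1), …, T(56) are: 0, 1, 43, 36, 25, 16, 9, 7, 49, 42, 4, 49, 45, 28, 16, 6, 55, 43, 39, 19, 1, 24, 55, 25, 54, 28, 7, 30, 4, 4, 30, 7, 28, 54, 25, 55, 24, 1, 19, 39, 43, 55, 6, 16, 28, 45, 49, 4, 42, 49, 7, 9, 16, 25, 36, 43, 1.
The distinct values are {0, 1, 4, 6, 7, 9, 16, 19, 24, 25, 28, 30, 36, 39, 42, 43, 45, 49, 54, 55}; there are 20 of them.

20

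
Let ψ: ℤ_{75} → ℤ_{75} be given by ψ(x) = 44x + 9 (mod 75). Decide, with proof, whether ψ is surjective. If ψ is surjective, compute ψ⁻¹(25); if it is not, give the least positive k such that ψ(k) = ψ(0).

14

Since gcd(44, 75) = 1, 44 is invertible modulo 75. Euclid's algorithm: 75 = 1·44 + 31, 44 = 1·31 + 13, 31 = 2·13 + 5, 13 = 2·5 + 3, 5 = 1·3 + 2, 3 = 1·2 + 1; back-substituting gives 1 = 29·44 − 17·75, so 44⁻¹ ≡ 29 (mod 75).
For any y ∈ ℤ_{75}, x = 29(y − 9) mod 75 satisfies ψ(x) = 44·29(y − 9) + 9 ≡ y (since 44·29 ≡ 1 mod 75). So every y has a preimage.
Therefore ψ is surjective.
Since ψ is surjective, we compute ψ⁻¹(25): solve 44x + 9 ≡ 25 (mod 75), i.e. 44x ≡ 16 (mod 75).
Multiplying by 44⁻¹ = 29 gives x ≡ 29·16 = 464 = 6·75 + 14 ≡ 14 (mod 75).
Check: ψ(14) = 44·14 + 9 = 625 = 8·75 + 25 ≡ 25 (mod 75).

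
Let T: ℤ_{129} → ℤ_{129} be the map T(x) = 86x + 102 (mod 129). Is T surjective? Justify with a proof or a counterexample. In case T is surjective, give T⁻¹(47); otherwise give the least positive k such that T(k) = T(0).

Since gcd(86, 129) = 43, we have 86x ≡ 0 (mod 43) for all x, so T(x) ≡ 16 (mod 43).
But 0 ≢ 16 (mod 43), so 0 ∈ ℤ_{129} has no preimage. Therefore T is not surjective.
Since T is not surjective, we find the least positive k with T(k) = T(0): this means 86k ≡ 0 (mod 129), i.e. 129 ∣ 86k. Since gcd(86, 129) = 43, dividing through by 43 this holds exactly when 3 ∣ 2k, and as gcd(2, 3) = 1, exactly when 3 ∣ k.
The smallest positive such k is 3.

3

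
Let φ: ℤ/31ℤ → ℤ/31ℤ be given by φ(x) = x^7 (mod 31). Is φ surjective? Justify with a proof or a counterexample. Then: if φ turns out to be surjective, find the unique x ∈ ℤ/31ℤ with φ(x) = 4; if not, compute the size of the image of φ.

2

Since 31 is prime, the nonzero elements of ℤ/31ℤ form a cyclic group of order 30.
As gcd(7, 30) = 1, raising to the 7th power is a bijection on this group: if s^7 ≡ t^7 then (st^{−1})^7 = 1, and the only element of order dividing gcd(7, 30) = 1 is 1, so s = t.
With φ(0) = 0 this makes φ injective on all of ℤ/31ℤ, hence bijective (finite equal-size domain and codomain). In particular φ is surjective.
Since φ is surjective, we find the preimage of 4. The inverse of x ↦ x^7 on (ℤ/31ℤ)^× is x ↦ x^13, because 7·13 = 91 = 3·30 + 1 ≡ 1 (mod 30) and x^{30} = 1 for x ≠ 0 (Fermat). So φ⁻¹(4) = 4^13 mod 31.
Repeated squaring mod 31: 4^1 ≡ 4, 4^2 ≡ 4² = 16, 4^4 ≡ 16² = 256 ≡ 8, 4^8 ≡ 8² = 64 ≡ 2. Since 13 = 8 + 4 + 1, 4^13 ≡ 2·8·4: 2·8 = 16, then 16·4 = 64 ≡ 2. So 4^13 ≡ 2 (mod 31).
Hence φ⁻¹(4) = 2.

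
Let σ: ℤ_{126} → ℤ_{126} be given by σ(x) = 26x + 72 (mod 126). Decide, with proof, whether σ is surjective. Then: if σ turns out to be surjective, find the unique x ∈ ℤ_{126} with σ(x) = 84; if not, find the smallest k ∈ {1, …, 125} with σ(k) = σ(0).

63

By definition, surjectivity means every element of the codomain has a preimage under σ.
Since gcd(26, 126) = 2, we have 26x ≡ 0 (mod 2) for all x, so σ(x) ≡ 0 (mod 2).
But 1 ≢ 0 (mod 2), so 1 ∈ ℤ_{126} has no preimage. So σ is not surjective.
Since σ is not surjective, we find the least positive k with σ(k) = σ(0): this means 26k ≡ 0 (mod 126), i.e. 126 ∣ 26k. Since gcd(26, 126) = 2, dividing through by 2 this holds exactly when 63 ∣ 13k, and as gcd(13, 63) = 1, exactly when 63 ∣ k.
The smallest positive such k is 63.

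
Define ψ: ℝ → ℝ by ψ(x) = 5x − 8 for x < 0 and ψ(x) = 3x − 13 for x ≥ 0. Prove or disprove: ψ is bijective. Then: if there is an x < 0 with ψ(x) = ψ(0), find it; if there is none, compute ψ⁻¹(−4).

-1

Both pieces are strictly increasing (slopes 5 and 3), so each is injective on its own interval.
The left piece maps (−∞, 0) onto (−∞, −8); the right piece maps [0, ∞) onto [−13, ∞).
These images overlap. In particular ψ(0) = −13 (right piece), and solving 5x − 8 = −13 on the left piece gives x = −1 < 0.
So ψ(−1) = ψ(0) with −1 ≠ 0, and ψ is not injective, hence not bijective. This x = −1 is the requested value below 0.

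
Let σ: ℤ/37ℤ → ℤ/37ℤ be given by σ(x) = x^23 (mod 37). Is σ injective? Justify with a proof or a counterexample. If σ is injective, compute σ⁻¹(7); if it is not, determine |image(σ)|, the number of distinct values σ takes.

12

Since 37 is prime, the nonzero elements of ℤ/37ℤ form a cyclic group of order 36.
As gcd(23, 36) = 1, raising to the 23rd power is a bijection on this group: if a^23 ≡ b^23 then (ab^{−1})^23 = 1, and the only element of order dividing gcd(23, 36) = 1 is 1, so a = b.
With σ(0) = 0 this makes σ injective on all of ℤ/37ℤ, hence bijective (finite equal-size domain and codomain). In particular σ is injective.
Since σ is injective, we find the preimage of 7. The inverse of x ↦ x^23 on (ℤ/37ℤ)^× is x ↦ x^11, because 23·11 = 253 = 7·36 + 1 ≡ 1 (mod 36) and x^{36} = 1 for x ≠ 0 (Fermat). So σ⁻¹(7) = 7^11 mod 37.
Repeated squaring mod 37: 7^1 ≡ 7, 7^2 ≡ 7² = 49 ≡ 12, 7^4 ≡ 12² = 144 ≡ 33, 7^8 ≡ 33² = 1089 ≡ 16. Since 11 = 8 + 2 + 1, 7^11 ≡ 16·12·7: 16·12 = 192 ≡ 7, then 7·7 = 49 ≡ 12. So 7^11 ≡ 12 (mod 37).
Hence σ⁻¹(7) = 12.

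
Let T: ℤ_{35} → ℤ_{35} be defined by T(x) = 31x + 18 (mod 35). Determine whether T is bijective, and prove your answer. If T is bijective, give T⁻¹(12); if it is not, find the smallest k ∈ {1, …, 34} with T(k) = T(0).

19

If T(u) = T(v), then 31u ≡ 31v (mod 35). Because gcd(31, 35) = 1, we may cancel 31 to get u ≡ v (mod 35).
We now compute 31⁻¹ mod 35 explicitly. Euclid's algorithm: 35 = 1·31 + 4, 31 = 7·4 + 3, 4 = 1·3 + 1; back-substituting gives 1 = 26·31 − 23·35, so 31⁻¹ ≡ 26 (mod 35).
For any y ∈ ℤ_{35}, x = 26(y − 18) mod 35 satisfies T(x) = 31·26(y − 18) + 18 ≡ y (since 31·26 ≡ 1 mod 35). So every y has a preimage.
Therefore T is bijective.
Since T is bijective, we compute T⁻¹(12): solve 31x + 18 ≡ 12 (mod 35), i.e. 31x ≡ 29 (mod 35).
Multiplying by 31⁻¹ = 26 gives x ≡ 26·29 = 754 = 21·35 + 19 ≡ 19 (mod 35).
Check: T(19) = 31·19 + 18 = 607 = 17·35 + 12 ≡ 12 (mod 35).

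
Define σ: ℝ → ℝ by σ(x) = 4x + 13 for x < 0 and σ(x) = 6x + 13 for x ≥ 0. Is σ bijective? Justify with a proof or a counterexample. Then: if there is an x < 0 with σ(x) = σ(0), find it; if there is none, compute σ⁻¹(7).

Both pieces are strictly increasing (slopes 4 and 6), so each is injective on its own interval.
The left piece maps (−∞, 0) onto (−∞, 13); the right piece maps [0, ∞) onto [13, ∞).
Since 13 = 13, the images partition ℝ: σ is injective and surjective, hence bijective.
Because the two images are disjoint, no x < 0 has σ(x) = σ(0), so we compute σ⁻¹(7): 7 lies in (−∞, 13), so solve 4x + 13 = 7: x = (7 − 13)/4 = −3/2.

-3/2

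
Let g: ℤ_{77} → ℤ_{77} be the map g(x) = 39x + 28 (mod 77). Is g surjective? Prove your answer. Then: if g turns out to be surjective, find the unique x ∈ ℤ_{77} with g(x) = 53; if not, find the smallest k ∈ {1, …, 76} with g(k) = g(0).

50

Since gcd(39, 77) = 1, 39 is invertible modulo 77. Euclid's algorithm: 77 = 1·39 + 38, 39 = 1·38 + 1; back-substituting gives 1 = 2·39 − 1·77, so 39⁻¹ ≡ 2 (mod 77).
Then y ↦ 2(y − 28) is a two-sided inverse to g, so every y ∈ ℤ_{77} has a preimage.
So g is surjective.
Since g is surjective, we find g⁻¹(53): we need 39x ≡ 53 − 28 ≡ 25 (mod 77). Using 39⁻¹ = 2: x ≡ 2·25 = 50, so x = 50.
Check: g(50) = 39·50 + 28 = 1978 = 25·77 + 53 ≡ 53 (mod 77).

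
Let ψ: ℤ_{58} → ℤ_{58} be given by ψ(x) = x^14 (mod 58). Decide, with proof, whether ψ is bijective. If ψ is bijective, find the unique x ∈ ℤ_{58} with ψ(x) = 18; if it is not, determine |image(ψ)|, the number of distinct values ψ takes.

ψ(1) = 1^14 = 1.
ψ(5): Repeated squaring mod 58: 5^1 ≡ 5, 5^2 ≡ 5² = 25, 5^4 ≡ 25² = 625 ≡ 45, 5^8 ≡ 45² = 2025 ≡ 53. Since 14 = 8 + 4 + 2, 5^14 ≡ 53·45·25: 53·45 = 2385 ≡ 7, then 7·25 = 175 ≡ 1. So 5^14 ≡ 1 (mod 58).
So ψ(1) = ψ(5) = 1 while 1 ≠ 5, hence ψ is not injective, hence not bijective.
Since ψ is not bijective, we determine |image(ψ)|. Computing x^14 mod 58 for each x (by repeated squaring, reducing mod 58 at every step), the values ψ(0), ψ(1), …, ψ(57) are: 0, 1, 28, 57, 30, 1, 30, 1, 28, 1, 28, 57, 28, 1, 28, 57, 30, 57, 28, 57, 30, 57, 30, 1, 30, 1, 28, 57, 30, 29, 30, 57, 28, 1, 30, 1, 30, 57, 30, 57, 28, 57, 30, 57, 28, 1, 28, 57, 28, 1, 28, 1, 30, 1, 30, 57, 28, 1.
The distinct values are {0, 1, 28, 29, 30, 57}; there are 6 of them.

6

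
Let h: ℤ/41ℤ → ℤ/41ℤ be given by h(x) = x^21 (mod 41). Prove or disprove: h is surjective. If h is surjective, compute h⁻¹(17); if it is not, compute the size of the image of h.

24

Since 41 is prime, the nonzero elements of ℤ/41ℤ form a cyclic group of order 40.
As gcd(21, 40) = 1, raising to the 21st power is a bijection on this group: if a^21 ≡ b^21 then (ab^{−1})^21 = 1, and the only element of order dividing gcd(21, 40) = 1 is 1, so a = b.
With h(0) = 0 this makes h injective on all of ℤ/41ℤ, hence bijective (finite equal-size domain and codomain). In particular h is surjective.
Since h is surjective, we find the preimage of 17. The inverse of x ↦ x^21 on (ℤ/41ℤ)^× is x ↦ x^21, because 21·21 = 441 = 11·40 + 1 ≡ 1 (mod 40) and x^{40} = 1 for x ≠ 0 (Fermat). So h⁻¹(17) = 17^21 mod 41.
Repeated squaring mod 41: 17^1 ≡ 17, 17^2 ≡ 17² = 289 ≡ 2, 17^4 ≡ 2² = 4, 17^8 ≡ 4² = 16, 17^16 ≡ 16² = 256 ≡ 10. Since 21 = 16 + 4 + 1, 17^21 ≡ 10·4·17: 10·4 = 40, then 40·17 = 680 ≡ 24. So 17^21 ≡ 24 (mod 41).
Hence h⁻¹(17) = 24.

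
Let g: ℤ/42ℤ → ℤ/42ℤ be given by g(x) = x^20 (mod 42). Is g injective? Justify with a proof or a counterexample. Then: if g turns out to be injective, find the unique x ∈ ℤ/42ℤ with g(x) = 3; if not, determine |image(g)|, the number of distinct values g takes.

16

g(4): Repeated squaring mod 42: 4^1 ≡ 4, 4^2 ≡ 4² = 16, 4^4 ≡ 16² = 256 ≡ 4, 4^8 ≡ 4² = 16, 4^16 ≡ 16² = 256 ≡ 4. Since 20 = 16 + 4, 4^20 ≡ 4·4: 4·4 = 16. So 4^20 ≡ 16 (mod 42).
g(10): Repeated squaring mod 42: 10^1 ≡ 10, 10^2 ≡ 10² = 100 ≡ 16, 10^4 ≡ 16² = 256 ≡ 4, 10^8 ≡ 4² = 16, 10^16 ≡ 16² = 256 ≡ 4. Since 20 = 16 + 4, 10^20 ≡ 4·4: 4·4 = 16. So 10^20 ≡ 16 (mod 42).
So g(4) = g(10) = 16 while 4 ≠ 10, thus g is not injective.
Since g is not injective, we determine |image(g)|. Computing x^20 mod 42 for each x (by repeated squaring, reducing mod 42 at every step), the values g(0), g(1), …, g(41) are: 0, 1, 4, 9, 16, 25, 36, 7, 22, 39, 16, 37, 18, 1, 28, 15, 4, 37, 30, 25, 22, 21, 22, 25, 30, 37, 4, 15, 28, 1, 18, 37, 16, 39, 22, 7, 36, 25, 16, 9, 4, 1.
The distinct values are {0, 1, 4, 7, 9, 15, 16, 18, 21, 22, 25, 28, 30, 36, 37, 39}; there are 16 of them.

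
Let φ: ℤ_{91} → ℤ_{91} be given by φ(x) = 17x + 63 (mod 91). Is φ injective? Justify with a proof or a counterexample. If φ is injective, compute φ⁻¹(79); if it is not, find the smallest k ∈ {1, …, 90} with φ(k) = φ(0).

If φ(s) = φ(t), then 17s ≡ 17t (mod 91). Because gcd(17, 91) = 1, we may cancel 17 to get s ≡ t (mod 91).
Thus φ is injective.
We now compute 17⁻¹ mod 91 explicitly. Euclid's algorithm: 91 = 5·17 + 6, 17 = 2·6 + 5, 6 = 1·5 + 1; back-substituting gives 1 = 75·17 − 14·91, so 17⁻¹ ≡ 75 (mod 91).
Since φ is injective, we find φ⁻¹(79): we need 17x ≡ 79 − 63 ≡ 16 (mod 91). Using 17⁻¹ = 75: x ≡ 75·16 = 1200 = 13·91 + 17, so x = 17.
Check: φ(17) = 17·17 + 63 = 352 = 3·91 + 79 ≡ 79 (mod 91).

17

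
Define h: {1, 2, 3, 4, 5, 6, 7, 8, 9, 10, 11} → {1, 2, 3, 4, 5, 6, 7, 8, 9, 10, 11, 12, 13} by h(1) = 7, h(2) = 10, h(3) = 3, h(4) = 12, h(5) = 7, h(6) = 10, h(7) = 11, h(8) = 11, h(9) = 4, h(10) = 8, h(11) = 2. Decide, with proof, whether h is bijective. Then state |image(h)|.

8

h(1) = 7 = h(5) with 1 ≠ 5, so h is not injective, hence not bijective.
The image of h is {2, 3, 4, 7, 8, 10, 11, 12}, which has 8 elements.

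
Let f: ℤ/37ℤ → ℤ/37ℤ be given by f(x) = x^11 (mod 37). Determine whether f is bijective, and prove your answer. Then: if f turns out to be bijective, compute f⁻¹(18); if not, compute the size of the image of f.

Since 37 is prime, the nonzero elements of ℤ/37ℤ form a cyclic group of order 36.
As gcd(11, 36) = 1, raising to the 11th power is a bijection on this group: if a^11 ≡ b^11 then (ab^{−1})^11 = 1, and the only element of order dividing gcd(11, 36) = 1 is 1, so a = b.
With f(0) = 0 this makes f injective on all of ℤ/37ℤ, hence bijective (finite equal-size domain and codomain). In particular f is bijective.
Since f is bijective, we find the preimage of 18. The inverse of x ↦ x^11 on (ℤ/37ℤ)^× is x ↦ x^23, because 11·23 = 253 = 7·36 + 1 ≡ 1 (mod 36) and x^{36} = 1 for x ≠ 0 (Fermat). So f⁻¹(18) = 18^23 mod 37.
Repeated squaring mod 37: 18^1 ≡ 18, 18^2 ≡ 18² = 324 ≡ 28, 18^4 ≡ 28² = 784 ≡ 7, 18^8 ≡ 7² = 49 ≡ 12, 18^16 ≡ 12² = 144 ≡ 33. Since 23 = 16 + 4 + 2 + 1, 18^23 ≡ 33·7·28·18: 33·7 = 231 ≡ 9, then 9·28 = 252 ≡ 30, then 30·18 = 540 ≡ 22. So 18^23 ≡ 22 (mod 37).
Hence f⁻¹(18) = 22.

22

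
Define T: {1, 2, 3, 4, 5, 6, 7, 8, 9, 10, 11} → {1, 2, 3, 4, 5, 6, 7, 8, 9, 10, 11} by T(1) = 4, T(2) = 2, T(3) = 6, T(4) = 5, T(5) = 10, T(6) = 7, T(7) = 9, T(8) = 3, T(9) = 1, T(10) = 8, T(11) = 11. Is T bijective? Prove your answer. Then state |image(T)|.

11

The values 4, 2, 6, 5, 10, 7, 9, 3, 1, 8, 11 are a permutation of {1, 2, 3, 4, 5, 6, 7, 8, 9, 10, 11}: each element appears exactly once.
So T is injective and surjective, hence bijective.
The image of T is {1, 2, 3, 4, 5, 6, 7, 8, 9, 10, 11}, which has 11 elements.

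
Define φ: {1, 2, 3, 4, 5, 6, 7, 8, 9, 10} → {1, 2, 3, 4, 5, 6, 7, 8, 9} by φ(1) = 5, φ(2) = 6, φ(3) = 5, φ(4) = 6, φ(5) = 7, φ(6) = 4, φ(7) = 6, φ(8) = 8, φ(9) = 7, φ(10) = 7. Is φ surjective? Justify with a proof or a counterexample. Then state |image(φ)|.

5

No element maps to 1, so φ is not surjective.
The image of φ is {4, 5, 6, 7, 8}, which has 5 elements.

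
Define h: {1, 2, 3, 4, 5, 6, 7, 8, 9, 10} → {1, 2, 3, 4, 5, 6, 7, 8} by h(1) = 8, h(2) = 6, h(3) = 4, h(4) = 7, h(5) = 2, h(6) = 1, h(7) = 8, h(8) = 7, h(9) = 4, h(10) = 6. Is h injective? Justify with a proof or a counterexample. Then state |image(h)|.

6

h(1) = 8 = h(7) with 1 ≠ 7, so h is not injective.
The image of h is {1, 2, 4, 6, 7, 8}, which has 6 elements.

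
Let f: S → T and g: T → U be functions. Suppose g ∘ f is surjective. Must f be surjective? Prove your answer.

not surjective

No. Take S = {1}, T = {1, 2}, U = {1}, f(a) = 1 for every a ∈ S, and g(b) = 1 for every b ∈ T.
Then g ∘ f is surjective onto {1}, but 2 ∈ T has no preimage under f, so f is not surjective.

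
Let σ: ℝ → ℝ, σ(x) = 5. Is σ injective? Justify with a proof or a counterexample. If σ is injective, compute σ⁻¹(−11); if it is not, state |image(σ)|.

1

σ(0) = 5 = σ(1) with 0 ≠ 1, so σ is not injective.
Since σ is not injective, we state |image(σ)|: the image of σ is {5}, which has 1 element.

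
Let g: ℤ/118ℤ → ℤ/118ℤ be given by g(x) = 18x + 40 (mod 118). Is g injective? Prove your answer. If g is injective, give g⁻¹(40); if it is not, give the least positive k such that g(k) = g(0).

59

We have gcd(18, 118) = 2 > 1. Taking u = 0 and v = 59: g(0) = 40 and g(59) = 18·59 + 40 = 1102 ≡ 40 (mod 118).
So g(0) = g(59) while 0 ≠ 59, so g is not injective.
Since g is not injective, we find the least positive k with g(k) = g(0): this means 18k ≡ 0 (mod 118), i.e. 118 ∣ 18k. Since gcd(18, 118) = 2, dividing through by 2 this holds exactly when 59 ∣ 9k, and as gcd(9, 59) = 1, exactly when 59 ∣ k.
The smallest positive such k is 59.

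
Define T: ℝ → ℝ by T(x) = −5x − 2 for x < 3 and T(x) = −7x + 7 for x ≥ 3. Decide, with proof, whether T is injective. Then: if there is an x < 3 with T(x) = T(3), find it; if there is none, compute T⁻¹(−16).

Both pieces are strictly decreasing (slopes −5 and −7), so each is injective on its own interval.
The left piece maps (−∞, 3) onto (−17, ∞); the right piece maps [3, ∞) onto (−∞, −14].
These images overlap. In particular T(3) = −14 (right piece), and solving −5x − 2 = −14 on the left piece gives x = 12/5 < 3.
So T(12/5) = T(3) with 12/5 ≠ 3, and T is not injective. This x = 12/5 is the requested value below 3.

12/5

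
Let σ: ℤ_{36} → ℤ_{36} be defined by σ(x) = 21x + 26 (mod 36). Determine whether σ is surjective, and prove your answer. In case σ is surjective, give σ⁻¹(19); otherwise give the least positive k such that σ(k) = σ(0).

12

Since gcd(21, 36) = 3, we have 21x ≡ 0 (mod 3) for all x, so σ(x) ≡ 2 (mod 3).
But 0 ≢ 2 (mod 3), so 0 ∈ ℤ_{36} has no preimage. Therefore σ is not surjective.
Since σ is not surjective, we find the least positive k with σ(k) = σ(0): this means 21k ≡ 0 (mod 36), i.e. 36 ∣ 21k. Since gcd(21, 36) = 3, dividing through by 3 this holds exactly when 12 ∣ 7k, and as gcd(7, 12) = 1, exactly when 12 ∣ k.
The smallest positive such k is 12.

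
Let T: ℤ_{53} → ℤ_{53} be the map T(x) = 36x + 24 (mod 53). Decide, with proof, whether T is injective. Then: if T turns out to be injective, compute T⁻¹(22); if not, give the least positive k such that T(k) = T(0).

If T(a) = T(b), then 36a ≡ 36b (mod 53). Because gcd(36, 53) = 1, we may cancel 36 to get a ≡ b (mod 53).
Hence T is injective.
We now compute 36⁻¹ mod 53 explicitly. Euclid's algorithm: 53 = 1·36 + 17, 36 = 2·17 + 2, 17 = 8·2 + 1; back-substituting gives 1 = 28·36 − 19·53, so 36⁻¹ ≡ 28 (mod 53).
Since T is injective, we compute T⁻¹(22): solve 36x + 24 ≡ 22 (mod 53), i.e. 36x ≡ 51 (mod 53).
Multiplying by 36⁻¹ = 28 gives x ≡ 28·51 = 1428 = 26·53 + 50 ≡ 50 (mod 53).
Check: T(50) = 36·50 + 24 = 1824 = 34·53 + 22 ≡ 22 (mod 53).

50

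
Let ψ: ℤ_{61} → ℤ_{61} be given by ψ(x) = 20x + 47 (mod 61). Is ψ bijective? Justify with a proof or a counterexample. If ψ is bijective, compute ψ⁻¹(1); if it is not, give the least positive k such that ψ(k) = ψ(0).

By definition, ψ is injective if ψ(s) = ψ(t) implies s = t.
If ψ(s) = ψ(t), then 20s ≡ 20t (mod 61). Because gcd(20, 61) = 1, we may cancel 20 to get s ≡ t (mod 61).
We now compute 20⁻¹ mod 61 explicitly. Euclid's algorithm: 61 = 3·20 + 1; back-substituting gives 1 = 58·20 − 19·61, so 20⁻¹ ≡ 58 (mod 61).
For any y ∈ ℤ_{61}, x = 58(y − 47) mod 61 satisfies ψ(x) = 20·58(y − 47) + 47 ≡ y (since 20·58 ≡ 1 mod 61). So every y has a preimage.
Hence ψ is bijective.
Since ψ is bijective, we compute ψ⁻¹(1): solve 20x + 47 ≡ 1 (mod 61), i.e. 20x ≡ 15 (mod 61).
Multiplying by 20⁻¹ = 58 gives x ≡ 58·15 = 870 = 14·61 + 16 ≡ 16 (mod 61).
Check: ψ(16) = 20·16 + 47 = 367 = 6·61 + 1 ≡ 1 (mod 61).

16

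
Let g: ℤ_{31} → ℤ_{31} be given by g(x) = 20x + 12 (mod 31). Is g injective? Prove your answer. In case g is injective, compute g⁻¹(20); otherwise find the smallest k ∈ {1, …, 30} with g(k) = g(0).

19

If g(a) = g(b), then 20a ≡ 20b (mod 31). Because gcd(20, 31) = 1, we may cancel 20 to get a ≡ b (mod 31).
So g is injective.
We now compute 20⁻¹ mod 31 explicitly. Euclid's algorithm: 31 = 1·20 + 11, 20 = 1·11 + 9, 11 = 1·9 + 2, 9 = 4·2 + 1; back-substituting gives 1 = 14·20 − 9·31, so 20⁻¹ ≡ 14 (mod 31).
Since g is injective, we compute g⁻¹(20): solve 20x + 12 ≡ 20 (mod 31), i.e. 20x ≡ 8 (mod 31).
Multiplying by 20⁻¹ = 14 gives x ≡ 14·8 = 112 = 3·31 + 19 ≡ 19 (mod 31).
Check: g(19) = 20·19 + 12 = 392 = 12·31 + 20 ≡ 20 (mod 31).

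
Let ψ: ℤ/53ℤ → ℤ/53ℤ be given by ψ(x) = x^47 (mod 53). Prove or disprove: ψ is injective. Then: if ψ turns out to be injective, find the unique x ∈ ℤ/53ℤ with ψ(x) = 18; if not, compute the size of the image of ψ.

41

Since 53 is prime, the nonzero elements of ℤ/53ℤ form a cyclic group of order 52.
As gcd(47, 52) = 1, raising to the 47th power is a bijection on this group: if u^47 ≡ v^47 then (uv^{−1})^47 = 1, and the only element of order dividing gcd(47, 52) = 1 is 1, so u = v.
With ψ(0) = 0 this makes ψ injective on all of ℤ/53ℤ, hence bijective (finite equal-size domain and codomain). In particular ψ is injective.
Since ψ is injective, we find the preimage of 18. The inverse of x ↦ x^47 on (ℤ/53ℤ)^× is x ↦ x^31, because 47·31 = 1457 = 28·52 + 1 ≡ 1 (mod 52) and x^{52} = 1 for x ≠ 0 (Fermat). So ψ⁻¹(18) = 18^31 mod 53.
Repeated squaring mod 53: 18^1 ≡ 18, 18^2 ≡ 18² = 324 ≡ 6, 18^4 ≡ 6² = 36, 18^8 ≡ 36² = 1296 ≡ 24, 18^16 ≡ 24² = 576 ≡ 46. Since 31 = 16 + 8 + 4 + 2 + 1, 18^31 ≡ 46·24·36·6·18: 46·24 = 1104 ≡ 44, then 44·36 = 1584 ≡ 47, then 47·6 = 282 ≡ 17, then 17·18 = 306 ≡ 41. So 18^31 ≡ 41 (mod 53).
Hence ψ⁻¹(18) = 41.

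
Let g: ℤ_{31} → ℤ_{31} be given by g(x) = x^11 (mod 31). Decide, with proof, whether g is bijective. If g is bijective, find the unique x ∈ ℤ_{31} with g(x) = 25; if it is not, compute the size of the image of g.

5

Since 31 is prime, the nonzero elements of ℤ_{31} form a cyclic group of order 30.
As gcd(11, 30) = 1, raising to the 11th power is a bijection on this group: if u^11 ≡ v^11 then (uv^{−1})^11 = 1, and the only element of order dividing gcd(11, 30) = 1 is 1, so u = v.
With g(0) = 0 this makes g injective on all of ℤ_{31}, hence bijective (finite equal-size domain and codomain). In particular g is bijective.
Since g is bijective, we find the preimage of 25. The inverse of x ↦ x^11 on (ℤ_{31})^× is x ↦ x^11, because 11·11 = 121 = 4·30 + 1 ≡ 1 (mod 30) and x^{30} = 1 for x ≠ 0 (Fermat). So g⁻¹(25) = 25^11 mod 31.
Repeated squaring mod 31: 25^1 ≡ 25, 25^2 ≡ 25² = 625 ≡ 5, 25^4 ≡ 5² = 25, 25^8 ≡ 25² = 625 ≡ 5. Since 11 = 8 + 2 + 1, 25^11 ≡ 5·5·25: 5·5 = 25, then 25·25 = 625 ≡ 5. So 25^11 ≡ 5 (mod 31).
Hence g⁻¹(25) = 5.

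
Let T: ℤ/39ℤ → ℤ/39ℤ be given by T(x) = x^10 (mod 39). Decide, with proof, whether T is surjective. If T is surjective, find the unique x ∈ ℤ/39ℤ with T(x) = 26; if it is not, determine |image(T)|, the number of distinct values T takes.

T(5): Repeated squaring mod 39: 5^1 ≡ 5, 5^2 ≡ 5² = 25, 5^4 ≡ 25² = 625 ≡ 1, 5^8 ≡ 1² = 1. Since 10 = 8 + 2, 5^10 ≡ 1·25: 1·25 = 25. So 5^10 ≡ 25 (mod 39).
T(8): Repeated squaring mod 39: 8^1 ≡ 8, 8^2 ≡ 8² = 64 ≡ 25, 8^4 ≡ 25² = 625 ≡ 1, 8^8 ≡ 1² = 1. Since 10 = 8 + 2, 8^10 ≡ 1·25: 1·25 = 25. So 8^10 ≡ 25 (mod 39).
So T(5) = T(8) = 25 while 5 ≠ 8, therefore T is not injective.
A non-injective map from the 39-element set ℤ/39ℤ to itself takes at most 38 distinct values, so it cannot be surjective. Hence T is not surjective.
Since T is not surjective, we determine |image(T)|. Computing x^10 mod 39 for each x (by repeated squaring, reducing mod 39 at every step), the values T(0), T(1), …, T(38) are: 0, 1, 10, 3, 22, 25, 30, 4, 25, 9, 16, 10, 27, 13, 1, 36, 16, 22, 12, 4, 4, 12, 22, 16, 36, 1, 13, 27, 10, 16, 9, 25, 4, 30, 25, 22, 3, 10, 1.
The distinct values are {0, 1, 3, 4, 9, 10, 12, 13, 16, 22, 25, 27, 30, 36}; there are 14 of them.

14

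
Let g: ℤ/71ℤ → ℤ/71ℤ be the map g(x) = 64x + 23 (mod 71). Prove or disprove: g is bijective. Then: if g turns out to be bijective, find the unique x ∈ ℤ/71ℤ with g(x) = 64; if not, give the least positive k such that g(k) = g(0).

Recall: g is injective if g(x_1) = g(x_2) implies x_1 = x_2.
Suppose g(x_1) = g(x_2) in ℤ/71ℤ. Then 64x_1 + 23 ≡ 64x_2 + 23 (mod 71), hence 64(x_1 − x_2) ≡ 0 (mod 71).
Since gcd(64, 71) = 1, 64 is invertible modulo 71, thus x_1 − x_2 ≡ 0 (mod 71), i.e. x_1 = x_2.
We now compute 64⁻¹ mod 71 explicitly. Euclid's algorithm: 71 = 1·64 + 7, 64 = 9·7 + 1; back-substituting gives 1 = 10·64 − 9·71, so 64⁻¹ ≡ 10 (mod 71).
For any y ∈ ℤ/71ℤ, x = 10(y − 23) mod 71 satisfies g(x) = 64·10(y − 23) + 23 ≡ y (since 64·10 ≡ 1 mod 71). So every y has a preimage.
Thus g is bijective.
Since g is bijective, we compute g⁻¹(64): solve 64x + 23 ≡ 64 (mod 71), i.e. 64x ≡ 41 (mod 71).
Multiplying by 64⁻¹ = 10 gives x ≡ 10·41 = 410 = 5·71 + 55 ≡ 55 (mod 71).
Check: g(55) = 64·55 + 23 = 3543 = 49·71 + 64 ≡ 64 (mod 71).

55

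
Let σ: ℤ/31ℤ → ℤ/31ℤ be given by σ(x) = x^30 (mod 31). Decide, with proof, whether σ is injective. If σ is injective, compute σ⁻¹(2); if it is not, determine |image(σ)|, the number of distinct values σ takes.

2

σ(1) = 1^30 = 1.
σ(2): Repeated squaring mod 31: 2^1 ≡ 2, 2^2 ≡ 2² = 4, 2^4 ≡ 4² = 16, 2^8 ≡ 16² = 256 ≡ 8, 2^16 ≡ 8² = 64 ≡ 2. Since 30 = 16 + 8 + 4 + 2, 2^30 ≡ 2·8·16·4: 2·8 = 16, then 16·16 = 256 ≡ 8, then 8·4 = 32 ≡ 1. So 2^30 ≡ 1 (mod 31).
So σ(1) = σ(2) = 1 while 1 ≠ 2, thus σ is not injective.
Since σ is not injective, we determine |image(σ)|. Computing x^30 mod 31 for each x (by repeated squaring, reducing mod 31 at every step), the values σ(0), σ(1), …, σ(30) are: 0, 1, 1, 1, 1, 1, 1, 1, 1, 1, 1, 1, 1, 1, 1, 1, 1, 1, 1, 1, 1, 1, 1, 1, 1, 1, 1, 1, 1, 1, 1.
The distinct values are {0, 1}; there are 2 of them.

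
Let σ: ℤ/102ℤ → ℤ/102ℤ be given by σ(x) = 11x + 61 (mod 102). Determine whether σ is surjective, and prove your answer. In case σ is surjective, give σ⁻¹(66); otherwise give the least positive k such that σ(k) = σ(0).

Recall that σ is surjective if every y in the codomain equals σ(x) for some x in the domain.
Since gcd(11, 102) = 1, 11 is invertible modulo 102. Euclid's algorithm: 102 = 9·11 + 3, 11 = 3·3 + 2, 3 = 1·2 + 1; back-substituting gives 1 = 65·11 − 7·102, so 11⁻¹ ≡ 65 (mod 102).
For any y ∈ ℤ/102ℤ, x = 65(y − 61) mod 102 satisfies σ(x) = 11·65(y − 61) + 61 ≡ y (since 11·65 ≡ 1 mod 102). So every y has a preimage.
So σ is surjective.
Since σ is surjective, we compute σ⁻¹(66): solve 11x + 61 ≡ 66 (mod 102), i.e. 11x ≡ 5 (mod 102).
Multiplying by 11⁻¹ = 65 gives x ≡ 65·5 = 325 = 3·102 + 19 ≡ 19 (mod 102).
Check: σ(19) = 11·19 + 61 = 270 = 2·102 + 66 ≡ 66 (mod 102).

19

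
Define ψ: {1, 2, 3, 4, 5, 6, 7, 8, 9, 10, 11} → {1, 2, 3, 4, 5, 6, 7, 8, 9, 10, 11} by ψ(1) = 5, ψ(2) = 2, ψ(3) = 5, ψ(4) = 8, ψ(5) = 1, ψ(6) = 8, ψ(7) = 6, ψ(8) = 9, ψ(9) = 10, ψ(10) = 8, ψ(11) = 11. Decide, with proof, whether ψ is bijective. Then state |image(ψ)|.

ψ(1) = 5 = ψ(3) with 1 ≠ 3, so ψ is not injective, hence not bijective.
The image of ψ is {1, 2, 5, 6, 8, 9, 10, 11}, which has 8 elements.

8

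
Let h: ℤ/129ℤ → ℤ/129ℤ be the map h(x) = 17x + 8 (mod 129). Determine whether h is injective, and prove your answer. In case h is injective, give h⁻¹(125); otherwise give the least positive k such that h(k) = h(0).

By definition, h is injective when h(x_1) = h(x_2) forces x_1 = x_2.
Suppose h(x_1) = h(x_2) in ℤ/129ℤ. Then 17x_1 + 8 ≡ 17x_2 + 8 (mod 129), so 17(x_1 − x_2) ≡ 0 (mod 129).
Since gcd(17, 129) = 1, 17 is invertible modulo 129, hence x_1 − x_2 ≡ 0 (mod 129), i.e. x_1 = x_2.
Thus h is injective.
We now compute 17⁻¹ mod 129 explicitly. Euclid's algorithm: 129 = 7·17 + 10, 17 = 1·10 + 7, 10 = 1·7 + 3, 7 = 2·3 + 1; back-substituting gives 1 = 38·17 − 5·129, so 17⁻¹ ≡ 38 (mod 129).
Since h is injective, we find h⁻¹(125): we need 17x ≡ 125 − 8 ≡ 117 (mod 129). Using 17⁻¹ = 38: x ≡ 38·117 = 4446 = 34·129 + 60, so x = 60.
Check: h(60) = 17·60 + 8 = 1028 = 7·129 + 125 ≡ 125 (mod 129).

60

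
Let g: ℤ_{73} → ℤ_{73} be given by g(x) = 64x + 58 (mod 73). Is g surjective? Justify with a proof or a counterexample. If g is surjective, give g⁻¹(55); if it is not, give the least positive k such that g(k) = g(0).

49

Since gcd(64, 73) = 1, 64 is invertible modulo 73. Euclid's algorithm: 73 = 1·64 + 9, 64 = 7·9 + 1; back-substituting gives 1 = 8·64 − 7·73, so 64⁻¹ ≡ 8 (mod 73).
Then y ↦ 8(y − 58) is a two-sided inverse to g, so every y ∈ ℤ_{73} has a preimage.
Hence g is surjective.
Since g is surjective, we compute g⁻¹(55): solve 64x + 58 ≡ 55 (mod 73), i.e. 64x ≡ 70 (mod 73).
Multiplying by 64⁻¹ = 8 gives x ≡ 8·70 = 560 = 7·73 + 49 ≡ 49 (mod 73).
Check: g(49) = 64·49 + 58 = 3194 = 43·73 + 55 ≡ 55 (mod 73).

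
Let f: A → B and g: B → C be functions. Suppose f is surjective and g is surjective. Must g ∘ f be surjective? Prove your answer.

surjective

Let c ∈ C. Since g is surjective, there is b ∈ B with g(b) = c. Since f is surjective, there is a ∈ A with f(a) = b.
Then (g ∘ f)(a) = g(b) = c. So g ∘ f is surjective.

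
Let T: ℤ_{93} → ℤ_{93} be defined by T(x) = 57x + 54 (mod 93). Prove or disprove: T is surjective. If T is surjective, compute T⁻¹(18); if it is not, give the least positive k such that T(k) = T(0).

31

Recall: T is surjective if every y in the codomain equals T(x) for some x in the domain.
Since gcd(57, 93) = 3, we have 57x ≡ 0 (mod 3) for all x, so T(x) ≡ 0 (mod 3).
But 1 ≢ 0 (mod 3), so 1 ∈ ℤ_{93} has no preimage. Therefore T is not surjective.
Since T is not surjective, we find the least positive k with T(k) = T(0): this means 57k ≡ 0 (mod 93), i.e. 93 ∣ 57k. Since gcd(57, 93) = 3, dividing through by 3 this holds exactly when 31 ∣ 19k, and as gcd(19, 31) = 1, exactly when 31 ∣ k.
The smallest positive such k is 31.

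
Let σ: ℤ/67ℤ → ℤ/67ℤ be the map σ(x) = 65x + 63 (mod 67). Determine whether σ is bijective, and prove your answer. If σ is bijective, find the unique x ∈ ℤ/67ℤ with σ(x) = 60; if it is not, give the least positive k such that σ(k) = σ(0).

35

Suppose σ(s) = σ(t) in ℤ/67ℤ. Then 65s + 63 ≡ 65t + 63 (mod 67), so 65(s − t) ≡ 0 (mod 67).
Since gcd(65, 67) = 1, 65 is invertible modulo 67, hence s − t ≡ 0 (mod 67), i.e. s = t.
We now compute 65⁻¹ mod 67 explicitly. Euclid's algorithm: 67 = 1·65 + 2, 65 = 32·2 + 1; back-substituting gives 1 = 33·65 − 32·67, so 65⁻¹ ≡ 33 (mod 67).
Then y ↦ 33(y − 63) is a two-sided inverse to σ, so every y ∈ ℤ/67ℤ has a preimage.
So σ is bijective.
Since σ is bijective, we find σ⁻¹(60): we need 65x ≡ 60 − 63 ≡ 64 (mod 67). Using 65⁻¹ = 33: x ≡ 33·64 = 2112 = 31·67 + 35, so x = 35.
Check: σ(35) = 65·35 + 63 = 2338 = 34·67 + 60 ≡ 60 (mod 67).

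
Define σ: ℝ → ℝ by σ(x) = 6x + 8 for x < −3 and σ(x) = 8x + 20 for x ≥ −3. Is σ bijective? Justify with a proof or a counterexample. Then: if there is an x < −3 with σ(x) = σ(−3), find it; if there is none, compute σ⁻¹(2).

Both pieces are strictly increasing (slopes 6 and 8), so each is injective on its own interval.
The left piece maps (−∞, −3) onto (−∞, −10); the right piece maps [−3, ∞) onto [−4, ∞).
The images leave a gap (−10 has no preimage), so σ is not surjective, hence not bijective.
Because the two images are disjoint, no x < −3 has σ(x) = σ(−3), so we compute σ⁻¹(2): 2 lies in [−4, ∞), so solve 8x + 20 = 2: x = (2 − 20)/8 = −9/4.

-9/4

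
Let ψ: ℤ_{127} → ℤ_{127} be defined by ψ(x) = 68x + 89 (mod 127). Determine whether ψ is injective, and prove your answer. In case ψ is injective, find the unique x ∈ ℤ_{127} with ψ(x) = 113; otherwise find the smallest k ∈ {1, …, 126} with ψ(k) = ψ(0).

Suppose ψ(s) = ψ(t) in ℤ_{127}. Then 68s + 89 ≡ 68t + 89 (mod 127), therefore 68(s − t) ≡ 0 (mod 127).
Since gcd(68, 127) = 1, 68 is invertible modulo 127, so s − t ≡ 0 (mod 127), i.e. s = t.
Hence ψ is injective.
We now compute 68⁻¹ mod 127 explicitly. Euclid's algorithm: 127 = 1·68 + 59, 68 = 1·59 + 9, 59 = 6·9 + 5, 9 = 1·5 + 4, 5 = 1·4 + 1; back-substituting gives 1 = 99·68 − 53·127, so 68⁻¹ ≡ 99 (mod 127).
Since ψ is injective, we find ψ⁻¹(113): we need 68x ≡ 113 − 89 ≡ 24 (mod 127). Using 68⁻¹ = 99: x ≡ 99·24 = 2376 = 18·127 + 90, so x = 90.
Check: ψ(90) = 68·90 + 89 = 6209 = 48·127 + 113 ≡ 113 (mod 127).

90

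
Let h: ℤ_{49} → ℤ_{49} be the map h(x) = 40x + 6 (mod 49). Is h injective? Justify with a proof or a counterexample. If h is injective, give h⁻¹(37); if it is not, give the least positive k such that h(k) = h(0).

2

Suppose h(x_1) = h(x_2) in ℤ_{49}. Then 40x_1 + 6 ≡ 40x_2 + 6 (mod 49), therefore 40(x_1 − x_2) ≡ 0 (mod 49).
Since gcd(40, 49) = 1, 40 is invertible modulo 49, hence x_1 − x_2 ≡ 0 (mod 49), i.e. x_1 = x_2.
Hence h is injective.
We now compute 40⁻¹ mod 49 explicitly. Euclid's algorithm: 49 = 1·40 + 9, 40 = 4·9 + 4, 9 = 2·4 + 1; back-substituting gives 1 = 38·40 − 31·49, so 40⁻¹ ≡ 38 (mod 49).
Since h is injective, we find h⁻¹(37): we need 40x ≡ 37 − 6 ≡ 31 (mod 49). Using 40⁻¹ = 38: x ≡ 38·31 = 1178 = 24·49 + 2, so x = 2.
Check: h(2) = 40·2 + 6 = 86 = 1·49 + 37 ≡ 37 (mod 49).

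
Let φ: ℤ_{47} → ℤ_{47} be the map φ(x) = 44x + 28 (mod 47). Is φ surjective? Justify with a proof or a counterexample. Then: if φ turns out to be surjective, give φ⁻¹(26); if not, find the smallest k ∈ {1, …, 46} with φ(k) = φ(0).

32

Since gcd(44, 47) = 1, 44 is invertible modulo 47. Euclid's algorithm: 47 = 1·44 + 3, 44 = 14·3 + 2, 3 = 1·2 + 1; back-substituting gives 1 = 31·44 − 29·47, so 44⁻¹ ≡ 31 (mod 47).
Then y ↦ 31(y − 28) is a two-sided inverse to φ, so every y ∈ ℤ_{47} has a preimage.
Thus φ is surjective.
Since φ is surjective, we compute φ⁻¹(26): solve 44x + 28 ≡ 26 (mod 47), i.e. 44x ≡ 45 (mod 47).
Multiplying by 44⁻¹ = 31 gives x ≡ 31·45 = 1395 = 29·47 + 32 ≡ 32 (mod 47).
Check: φ(32) = 44·32 + 28 = 1436 = 30·47 + 26 ≡ 26 (mod 47).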